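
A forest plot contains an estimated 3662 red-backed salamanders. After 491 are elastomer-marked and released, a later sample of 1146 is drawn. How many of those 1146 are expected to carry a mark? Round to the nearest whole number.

Expected recaptures E[R] = M·C / N.
E[R] = 491 × 1146 / 3662 = 562686 / 3662 ≈ 153.7 → 154

expected recaptures ≈ 154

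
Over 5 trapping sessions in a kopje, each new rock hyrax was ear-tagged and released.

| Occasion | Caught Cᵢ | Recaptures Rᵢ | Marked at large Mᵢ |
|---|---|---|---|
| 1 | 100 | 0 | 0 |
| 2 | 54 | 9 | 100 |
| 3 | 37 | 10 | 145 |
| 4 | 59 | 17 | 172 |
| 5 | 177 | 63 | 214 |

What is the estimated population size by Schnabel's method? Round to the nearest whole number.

Σ MᵢCᵢ = 0·100 + 100·54 + 145·37 + 172·59 + 214·177 = 0 + 5400 + 5365 + 10148 + 37878 = 58791
Σ Rᵢ = 0 + 9 + 10 + 17 + 63 = 99
N̂ = 58791 / 99 ≈ 593.8 → 594

N ≈ 594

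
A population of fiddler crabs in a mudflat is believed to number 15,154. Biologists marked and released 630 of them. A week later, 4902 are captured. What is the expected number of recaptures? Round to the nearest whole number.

expected recaptures ≈ 204

Expected recaptures E[R] = M·C / N.
E[R] = 630 × 4902 / 15154 = 3088260 / 15154 ≈ 203.8 → 204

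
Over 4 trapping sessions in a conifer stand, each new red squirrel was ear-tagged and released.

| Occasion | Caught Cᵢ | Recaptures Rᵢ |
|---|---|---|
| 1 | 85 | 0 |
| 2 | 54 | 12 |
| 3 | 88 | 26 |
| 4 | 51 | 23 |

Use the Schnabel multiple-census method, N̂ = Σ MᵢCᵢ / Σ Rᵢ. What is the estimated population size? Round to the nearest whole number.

N ≈ 416

Marked at large before each occasion: Mᵢ = Σⱼ<ᵢ (Cⱼ − Rⱼ) → M1=0, M2=85, M3=127, M4=189
Σ MᵢCᵢ = 0·85 + 85·54 + 127·88 + 189·51 = 0 + 4590 + 11176 + 9639 = 25405
Σ Rᵢ = 0 + 12 + 26 + 23 = 61
N̂ = 25405 / 61 ≈ 416.48 → 416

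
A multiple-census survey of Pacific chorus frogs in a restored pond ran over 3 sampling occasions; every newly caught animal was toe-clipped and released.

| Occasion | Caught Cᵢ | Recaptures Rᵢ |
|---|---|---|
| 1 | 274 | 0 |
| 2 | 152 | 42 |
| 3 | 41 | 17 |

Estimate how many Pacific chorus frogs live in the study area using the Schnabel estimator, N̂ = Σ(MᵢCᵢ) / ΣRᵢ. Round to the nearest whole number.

Marked at large before each occasion: Mᵢ = Σⱼ<ᵢ (Cⱼ − Rⱼ) → M1=0, M2=274, M3=384
Σ MᵢCᵢ = 0·274 + 274·152 + 384·41 = 0 + 41648 + 15744 = 57392
Σ Rᵢ = 0 + 42 + 17 = 59
N̂ = 57392 / 59 ≈ 972.7 → 973

N ≈ 973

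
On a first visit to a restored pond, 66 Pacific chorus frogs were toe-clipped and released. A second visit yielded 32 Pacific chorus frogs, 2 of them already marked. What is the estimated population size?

N = 1056

The marked fraction in the recapture sample should equal the marked fraction in the population: 2/32 = 66/N.
N = (66 × 32) / 2 = 2112 / 2 = 1056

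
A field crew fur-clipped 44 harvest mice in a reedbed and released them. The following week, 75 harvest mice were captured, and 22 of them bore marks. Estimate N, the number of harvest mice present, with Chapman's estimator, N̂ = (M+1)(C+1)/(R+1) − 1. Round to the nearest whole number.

N ≈ 148

N̂ = (44+1)(75+1)/(22+1) − 1 = 45·76/23 − 1
= 3420/23 − 1 ≈ 148.7 − 1 ≈ 147.7 → 148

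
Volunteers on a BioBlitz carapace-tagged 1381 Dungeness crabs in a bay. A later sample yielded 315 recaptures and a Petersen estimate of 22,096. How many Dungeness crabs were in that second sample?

C = 5040

From N = M·C/R: C = N·R / M = 22096·315 / 1381 = 6960240 / 1381 = 5040.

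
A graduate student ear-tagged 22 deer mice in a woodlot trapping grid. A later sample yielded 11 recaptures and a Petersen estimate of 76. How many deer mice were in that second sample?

C = 38

From N = M·C/R: C = N·R / M = 76·11 / 22 = 836 / 22 = 38.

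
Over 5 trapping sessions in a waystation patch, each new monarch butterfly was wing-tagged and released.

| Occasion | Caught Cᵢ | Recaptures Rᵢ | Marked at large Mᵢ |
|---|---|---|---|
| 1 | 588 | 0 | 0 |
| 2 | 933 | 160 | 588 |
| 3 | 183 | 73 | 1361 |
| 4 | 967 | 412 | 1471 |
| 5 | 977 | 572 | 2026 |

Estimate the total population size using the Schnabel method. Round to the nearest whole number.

N ≈ 3451

Σ MᵢCᵢ = 0·588 + 588·933 + 1361·183 + 1471·967 + 2026·977 = 0 + 548604 + 249063 + 1422457 + 1979402 = 4199526
Σ Rᵢ = 0 + 160 + 73 + 412 + 572 = 1217
N̂ = 4199526 / 1217 ≈ 3450.7 → 3451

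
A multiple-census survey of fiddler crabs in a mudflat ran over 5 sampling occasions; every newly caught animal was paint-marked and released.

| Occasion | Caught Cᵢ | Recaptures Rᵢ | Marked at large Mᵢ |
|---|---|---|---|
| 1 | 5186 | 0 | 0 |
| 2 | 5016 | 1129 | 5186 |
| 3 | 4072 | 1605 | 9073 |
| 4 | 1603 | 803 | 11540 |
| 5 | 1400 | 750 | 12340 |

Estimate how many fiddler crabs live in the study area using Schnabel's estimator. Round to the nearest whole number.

Σ MᵢCᵢ = 0·5186 + 5186·5016 + 9073·4072 + 11540·1603 + 12340·1400 = 0 + 26012976 + 36945256 + 18498620 + 17276000 = 98732852
Σ Rᵢ = 0 + 1129 + 1605 + 803 + 750 = 4287
N̂ = 98732852 / 4287 ≈ 23030.8 → 23031

N ≈ 23,031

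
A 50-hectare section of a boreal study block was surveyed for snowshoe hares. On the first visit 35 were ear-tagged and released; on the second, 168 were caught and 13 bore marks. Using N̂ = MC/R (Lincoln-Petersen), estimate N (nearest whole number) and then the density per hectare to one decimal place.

N̂ = 35·168/13 = 5880/13 ≈ 452.3 → 452
Density = N̂ / area = 452 / 50 ≈ 9.04 → 9.0 per hectare

density ≈ 9.0 snowshoe hares per hectare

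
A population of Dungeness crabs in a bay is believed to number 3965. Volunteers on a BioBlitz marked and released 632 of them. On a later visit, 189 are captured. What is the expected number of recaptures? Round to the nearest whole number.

expected recaptures ≈ 30

Expected recaptures E[R] = M·C / N.
E[R] = 632 × 189 / 3965 = 119448 / 3965 ≈ 30.1 → 30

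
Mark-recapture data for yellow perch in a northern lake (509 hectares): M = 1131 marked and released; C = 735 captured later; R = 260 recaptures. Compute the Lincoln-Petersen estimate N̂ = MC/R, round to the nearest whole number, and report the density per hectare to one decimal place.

N̂ = 1131·735/260 = 831285/260 ≈ 3197.2 → 3197
Density = N̂ / area = 3197 / 509 ≈ 6.28 → 6.3 per hectare

density ≈ 6.3 yellow perch per hectare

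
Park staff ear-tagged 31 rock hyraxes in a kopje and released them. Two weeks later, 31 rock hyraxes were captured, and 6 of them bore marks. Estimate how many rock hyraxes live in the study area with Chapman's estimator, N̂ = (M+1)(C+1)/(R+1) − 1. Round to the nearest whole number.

N ≈ 145

N̂ = (31+1)(31+1)/(6+1) − 1 = 32·32/7 − 1
= 1024/7 − 1 ≈ 146.3 − 1 ≈ 145.3 → 145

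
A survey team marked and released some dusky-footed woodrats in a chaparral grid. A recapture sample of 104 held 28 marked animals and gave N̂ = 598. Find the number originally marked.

M = 161

From N = M·C/R: M = N·R / C = 598·28 / 104 = 16744 / 104 = 161.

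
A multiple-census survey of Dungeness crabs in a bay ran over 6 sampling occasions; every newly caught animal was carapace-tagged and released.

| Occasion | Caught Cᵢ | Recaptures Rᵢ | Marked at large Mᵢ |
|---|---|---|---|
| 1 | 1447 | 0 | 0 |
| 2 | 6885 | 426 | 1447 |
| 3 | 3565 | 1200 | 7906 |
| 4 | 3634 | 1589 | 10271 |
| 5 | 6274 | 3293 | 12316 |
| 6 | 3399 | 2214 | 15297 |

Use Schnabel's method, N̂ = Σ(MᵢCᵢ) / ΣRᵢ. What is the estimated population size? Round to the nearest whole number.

Σ MᵢCᵢ = 0·1447 + 1447·6885 + 7906·3565 + 10271·3634 + 12316·6274 + 15297·3399 = 0 + 9962595 + 28184890 + 37324814 + 77270584 + 51994503 = 204737386
Σ Rᵢ = 0 + 426 + 1200 + 1589 + 3293 + 2214 = 8722
N̂ = 204737386 / 8722 ≈ 23473.7 → 23474

N ≈ 23,474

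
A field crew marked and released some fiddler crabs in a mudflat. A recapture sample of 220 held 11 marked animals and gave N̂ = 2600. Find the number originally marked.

M = 130

From N = M·C/R: M = N·R / C = 2600·11 / 220 = 28600 / 220 = 130.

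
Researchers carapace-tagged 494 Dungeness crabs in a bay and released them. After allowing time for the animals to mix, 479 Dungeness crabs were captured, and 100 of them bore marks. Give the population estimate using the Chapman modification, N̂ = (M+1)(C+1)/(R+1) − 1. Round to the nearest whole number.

N ≈ 2351

N̂ = (494+1)(479+1)/(100+1) − 1 = 495·480/101 − 1
= 237600/101 − 1 ≈ 2352.48 − 1 ≈ 2351.48 → 2351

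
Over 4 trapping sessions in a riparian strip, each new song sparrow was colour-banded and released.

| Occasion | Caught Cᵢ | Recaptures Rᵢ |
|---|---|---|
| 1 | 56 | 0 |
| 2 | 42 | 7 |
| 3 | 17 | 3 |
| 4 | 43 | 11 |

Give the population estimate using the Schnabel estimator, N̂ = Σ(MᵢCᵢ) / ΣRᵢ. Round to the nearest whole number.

Marked at large before each occasion: Mᵢ = Σⱼ<ᵢ (Cⱼ − Rⱼ) → M1=0, M2=56, M3=91, M4=105
Σ MᵢCᵢ = 0·56 + 56·42 + 91·17 + 105·43 = 0 + 2352 + 1547 + 4515 = 8414
Σ Rᵢ = 0 + 7 + 3 + 11 = 21
N̂ = 8414 / 21 ≈ 400.7 → 401

N ≈ 401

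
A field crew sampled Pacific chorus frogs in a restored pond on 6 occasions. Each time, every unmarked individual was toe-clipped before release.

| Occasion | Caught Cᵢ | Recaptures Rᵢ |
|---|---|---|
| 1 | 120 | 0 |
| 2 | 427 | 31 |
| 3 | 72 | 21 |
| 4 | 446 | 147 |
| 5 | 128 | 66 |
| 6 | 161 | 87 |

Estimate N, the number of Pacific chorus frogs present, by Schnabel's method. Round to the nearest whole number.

Marked at large before each occasion: Mᵢ = Σⱼ<ᵢ (Cⱼ − Rⱼ) → M1=0, M2=120, M3=516, M4=567, M5=866, M6=928
Σ MᵢCᵢ = 0·120 + 120·427 + 516·72 + 567·446 + 866·128 + 928·161 = 0 + 51240 + 37152 + 252882 + 110848 + 149408 = 601530
Σ Rᵢ = 0 + 31 + 21 + 147 + 66 + 87 = 352
N̂ = 601530 / 352 ≈ 1708.9 → 1709

N ≈ 1709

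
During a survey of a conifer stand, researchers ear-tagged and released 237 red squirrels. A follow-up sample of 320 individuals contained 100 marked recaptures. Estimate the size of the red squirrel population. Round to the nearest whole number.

N = (237 × 320) / 100 = 75840 / 100 ≈ 758.4 → 758

N ≈ 758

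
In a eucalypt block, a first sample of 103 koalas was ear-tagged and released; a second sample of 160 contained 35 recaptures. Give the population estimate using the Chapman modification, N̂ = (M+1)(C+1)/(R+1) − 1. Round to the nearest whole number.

N̂ = (103+1)(160+1)/(35+1) − 1 = 104·161/36 − 1
= 16744/36 − 1 ≈ 465.1 − 1 ≈ 464.1 → 464

N ≈ 464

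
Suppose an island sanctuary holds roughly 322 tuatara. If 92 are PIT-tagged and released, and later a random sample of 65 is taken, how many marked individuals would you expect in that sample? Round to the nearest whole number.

expected recaptures ≈ 19

The marked fraction of the population is 92/322, so in a sample of 65 expect C·(M/N) marked.
E[R] = 92 × 65 / 322 = 5980 / 322 ≈ 18.6 → 19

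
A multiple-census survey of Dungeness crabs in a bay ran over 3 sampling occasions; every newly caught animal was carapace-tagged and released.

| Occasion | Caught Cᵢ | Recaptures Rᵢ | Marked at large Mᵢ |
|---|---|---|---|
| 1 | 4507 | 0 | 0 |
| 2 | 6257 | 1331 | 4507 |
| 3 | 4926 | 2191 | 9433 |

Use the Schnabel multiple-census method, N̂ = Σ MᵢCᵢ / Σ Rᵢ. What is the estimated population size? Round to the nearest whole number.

Σ MᵢCᵢ = 0·4507 + 4507·6257 + 9433·4926 = 0 + 28200299 + 46466958 = 74667257
Σ Rᵢ = 0 + 1331 + 2191 = 3522
N̂ = 74667257 / 3522 ≈ 21200.2 → 21200

N ≈ 21,200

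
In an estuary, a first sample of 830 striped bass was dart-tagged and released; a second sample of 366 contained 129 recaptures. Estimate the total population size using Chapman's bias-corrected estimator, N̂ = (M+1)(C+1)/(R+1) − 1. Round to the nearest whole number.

N̂ = (830+1)(366+1)/(129+1) − 1 = 831·367/130 − 1
= 304977/130 − 1 ≈ 2346.0 − 1 ≈ 2345.0 → 2345

N ≈ 2345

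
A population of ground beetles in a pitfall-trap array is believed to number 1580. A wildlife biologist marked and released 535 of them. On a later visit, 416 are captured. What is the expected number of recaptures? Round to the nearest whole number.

Expected recaptures E[R] = M·C / N.
E[R] = 535 × 416 / 1580 = 222560 / 1580 ≈ 140.9 → 141

expected recaptures ≈ 141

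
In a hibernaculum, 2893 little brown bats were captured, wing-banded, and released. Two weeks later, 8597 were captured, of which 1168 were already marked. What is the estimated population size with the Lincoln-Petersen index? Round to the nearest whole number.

Lincoln-Petersen assumes M/N = R/C, so N = M·C / R.
N = (2893 × 8597) / 1168 = 24871121 / 1168 ≈ 21293.8 → 21294

N ≈ 21,294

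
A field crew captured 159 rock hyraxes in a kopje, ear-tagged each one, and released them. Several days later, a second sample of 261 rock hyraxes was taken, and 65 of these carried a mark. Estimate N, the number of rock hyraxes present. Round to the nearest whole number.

N ≈ 638

N = (159 × 261) / 65 = 41499 / 65 ≈ 638.4 → 638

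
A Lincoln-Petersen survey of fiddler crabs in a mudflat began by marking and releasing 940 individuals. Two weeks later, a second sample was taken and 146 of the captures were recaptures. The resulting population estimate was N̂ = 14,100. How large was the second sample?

From N = M·C/R: C = N·R / M = 14100·146 / 940 = 2058600 / 940 = 2190.

C = 2190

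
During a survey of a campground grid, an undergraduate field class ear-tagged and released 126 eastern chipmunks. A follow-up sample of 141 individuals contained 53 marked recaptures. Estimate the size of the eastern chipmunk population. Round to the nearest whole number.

N = (126 × 141) / 53 = 17766 / 53 ≈ 335.2 → 335

N ≈ 335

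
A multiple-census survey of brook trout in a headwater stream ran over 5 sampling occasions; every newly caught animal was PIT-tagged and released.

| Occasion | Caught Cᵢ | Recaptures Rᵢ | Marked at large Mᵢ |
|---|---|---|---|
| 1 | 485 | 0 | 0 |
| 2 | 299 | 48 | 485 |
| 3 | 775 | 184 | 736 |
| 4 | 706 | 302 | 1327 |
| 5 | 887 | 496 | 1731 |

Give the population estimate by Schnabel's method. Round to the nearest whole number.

N ≈ 3095

Σ MᵢCᵢ = 0·485 + 485·299 + 736·775 + 1327·706 + 1731·887 = 0 + 145015 + 570400 + 936862 + 1535397 = 3187674
Σ Rᵢ = 0 + 48 + 184 + 302 + 496 = 1030
N̂ = 3187674 / 1030 ≈ 3094.8 → 3095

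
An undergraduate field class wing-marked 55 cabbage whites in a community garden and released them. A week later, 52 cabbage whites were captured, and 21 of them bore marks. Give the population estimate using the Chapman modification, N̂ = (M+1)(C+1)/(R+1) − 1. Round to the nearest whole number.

N ≈ 134

N̂ = (55+1)(52+1)/(21+1) − 1 = 56·53/22 − 1
= 2968/22 − 1 ≈ 134.9 − 1 ≈ 133.9 → 134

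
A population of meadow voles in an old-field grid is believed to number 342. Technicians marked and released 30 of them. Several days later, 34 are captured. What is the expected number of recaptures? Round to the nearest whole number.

Expected recaptures E[R] = M·C / N.
E[R] = 30 × 34 / 342 = 1020 / 342 ≈ 3.0 → 3

expected recaptures ≈ 3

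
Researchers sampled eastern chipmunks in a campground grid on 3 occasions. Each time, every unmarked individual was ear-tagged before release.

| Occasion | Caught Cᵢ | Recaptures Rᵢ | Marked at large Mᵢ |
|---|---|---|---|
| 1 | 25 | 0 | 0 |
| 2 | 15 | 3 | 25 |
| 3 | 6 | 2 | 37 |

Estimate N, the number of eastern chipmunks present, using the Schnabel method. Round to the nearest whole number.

N ≈ 119

Σ MᵢCᵢ = 0·25 + 25·15 + 37·6 = 0 + 375 + 222 = 597
Σ Rᵢ = 0 + 3 + 2 = 5
N̂ = 597 / 5 ≈ 119.4 → 119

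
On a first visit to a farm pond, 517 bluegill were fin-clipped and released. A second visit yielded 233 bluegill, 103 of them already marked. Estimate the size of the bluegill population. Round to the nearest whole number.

N = (517 × 233) / 103 = 120461 / 103 ≈ 1169.5 → 1170

N ≈ 1170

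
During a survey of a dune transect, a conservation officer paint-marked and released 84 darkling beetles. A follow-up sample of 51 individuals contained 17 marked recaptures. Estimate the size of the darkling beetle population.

N = 252

N = (84 × 51) / 17 = 4284 / 17 = 252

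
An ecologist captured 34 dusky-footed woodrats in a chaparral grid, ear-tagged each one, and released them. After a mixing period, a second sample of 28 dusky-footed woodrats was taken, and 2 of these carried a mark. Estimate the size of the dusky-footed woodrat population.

N = 476

The marked fraction in the recapture sample should equal the marked fraction in the population: 2/28 = 34/N.
N = (34 × 28) / 2 = 952 / 2 = 476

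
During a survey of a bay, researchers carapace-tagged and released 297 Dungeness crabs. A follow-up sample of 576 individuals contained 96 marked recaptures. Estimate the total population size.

N = (297 × 576) / 96 = 171072 / 96 = 1782

N = 1782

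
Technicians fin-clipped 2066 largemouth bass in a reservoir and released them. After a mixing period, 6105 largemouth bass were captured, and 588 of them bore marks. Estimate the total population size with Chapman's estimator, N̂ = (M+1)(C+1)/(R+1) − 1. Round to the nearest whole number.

N ≈ 21,427

N̂ = (2066+1)(6105+1)/(588+1) − 1 = 2067·6106/589 − 1
= 12621102/589 − 1 ≈ 21428.0 − 1 ≈ 21427.0 → 21427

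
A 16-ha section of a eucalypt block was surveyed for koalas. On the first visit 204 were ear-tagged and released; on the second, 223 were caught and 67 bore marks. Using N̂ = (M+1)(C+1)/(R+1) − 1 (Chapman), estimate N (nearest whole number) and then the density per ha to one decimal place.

N̂ = 205·224/68 − 1 = 45920/68 − 1 ≈ 674.3 → 674
Density = N̂ / area = 674 / 16 ≈ 42.12 → 42.1 per ha

density ≈ 42.1 koalas per ha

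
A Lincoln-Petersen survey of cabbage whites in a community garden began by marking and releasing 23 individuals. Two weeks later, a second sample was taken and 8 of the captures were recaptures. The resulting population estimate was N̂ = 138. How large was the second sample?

C = 48

From N = M·C/R: C = N·R / M = 138·8 / 23 = 1104 / 23 = 48.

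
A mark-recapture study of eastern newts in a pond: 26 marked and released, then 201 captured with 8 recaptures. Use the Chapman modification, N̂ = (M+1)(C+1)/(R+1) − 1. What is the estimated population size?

N̂ = (26+1)(201+1)/(8+1) − 1 = 27·202/9 − 1
= 5454/9 − 1 = 606 − 1 = 605

N = 605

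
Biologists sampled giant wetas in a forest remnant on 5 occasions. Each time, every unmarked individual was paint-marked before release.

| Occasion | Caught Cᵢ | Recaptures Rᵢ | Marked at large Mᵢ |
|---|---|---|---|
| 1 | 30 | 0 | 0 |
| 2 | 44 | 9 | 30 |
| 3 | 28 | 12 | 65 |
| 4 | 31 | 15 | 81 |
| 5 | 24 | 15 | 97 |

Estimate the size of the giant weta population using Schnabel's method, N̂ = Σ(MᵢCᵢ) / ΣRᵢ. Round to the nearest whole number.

N ≈ 156

Σ MᵢCᵢ = 0·30 + 30·44 + 65·28 + 81·31 + 97·24 = 0 + 1320 + 1820 + 2511 + 2328 = 7979
Σ Rᵢ = 0 + 9 + 12 + 15 + 15 = 51
N̂ = 7979 / 51 ≈ 156.45 → 156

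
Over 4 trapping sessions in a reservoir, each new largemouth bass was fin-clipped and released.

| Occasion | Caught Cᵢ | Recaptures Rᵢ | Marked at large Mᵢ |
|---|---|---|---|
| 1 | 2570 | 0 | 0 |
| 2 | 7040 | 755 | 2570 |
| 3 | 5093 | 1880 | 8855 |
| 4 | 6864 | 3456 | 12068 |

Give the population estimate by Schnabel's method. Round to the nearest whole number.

N ≈ 23,974

Σ MᵢCᵢ = 0·2570 + 2570·7040 + 8855·5093 + 12068·6864 = 0 + 18092800 + 45098515 + 82834752 = 146026067
Σ Rᵢ = 0 + 755 + 1880 + 3456 = 6091
N̂ = 146026067 / 6091 ≈ 23974.1 → 23974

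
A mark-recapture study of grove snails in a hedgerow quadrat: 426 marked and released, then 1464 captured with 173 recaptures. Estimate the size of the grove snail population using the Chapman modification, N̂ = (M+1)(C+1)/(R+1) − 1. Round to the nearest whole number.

N̂ = (426+1)(1464+1)/(173+1) − 1 = 427·1465/174 − 1
= 625555/174 − 1 ≈ 3595.1 − 1 ≈ 3594.1 → 3594

N ≈ 3594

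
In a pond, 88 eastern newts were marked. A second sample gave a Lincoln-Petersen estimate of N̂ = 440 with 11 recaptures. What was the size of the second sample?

C = 55

From N = M·C/R: C = N·R / M = 440·11 / 88 = 4840 / 88 = 55.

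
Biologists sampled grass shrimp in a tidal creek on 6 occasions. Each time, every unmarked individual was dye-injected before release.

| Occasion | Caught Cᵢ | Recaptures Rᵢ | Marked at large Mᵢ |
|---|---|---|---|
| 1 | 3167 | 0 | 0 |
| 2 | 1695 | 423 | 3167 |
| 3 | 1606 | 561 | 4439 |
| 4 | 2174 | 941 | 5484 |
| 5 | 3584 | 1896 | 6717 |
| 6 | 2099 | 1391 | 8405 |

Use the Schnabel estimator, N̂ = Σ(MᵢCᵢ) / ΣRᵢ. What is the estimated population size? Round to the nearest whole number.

N ≈ 12,689

Σ MᵢCᵢ = 0·3167 + 3167·1695 + 4439·1606 + 5484·2174 + 6717·3584 + 8405·2099 = 0 + 5368065 + 7129034 + 11922216 + 24073728 + 17642095 = 66135138
Σ Rᵢ = 0 + 423 + 561 + 941 + 1896 + 1391 = 5212
N̂ = 66135138 / 5212 ≈ 12689.0 → 12689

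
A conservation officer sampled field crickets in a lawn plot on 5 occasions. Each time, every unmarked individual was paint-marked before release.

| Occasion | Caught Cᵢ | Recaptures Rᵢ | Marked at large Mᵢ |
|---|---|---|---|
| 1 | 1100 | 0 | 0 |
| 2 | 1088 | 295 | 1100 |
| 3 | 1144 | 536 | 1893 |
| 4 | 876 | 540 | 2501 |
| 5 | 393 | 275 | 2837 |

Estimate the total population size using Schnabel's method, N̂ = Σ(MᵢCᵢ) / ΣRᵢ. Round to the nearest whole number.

N ≈ 4051

Σ MᵢCᵢ = 0·1100 + 1100·1088 + 1893·1144 + 2501·876 + 2837·393 = 0 + 1196800 + 2165592 + 2190876 + 1114941 = 6668209
Σ Rᵢ = 0 + 295 + 536 + 540 + 275 = 1646
N̂ = 6668209 / 1646 ≈ 4051.2 → 4051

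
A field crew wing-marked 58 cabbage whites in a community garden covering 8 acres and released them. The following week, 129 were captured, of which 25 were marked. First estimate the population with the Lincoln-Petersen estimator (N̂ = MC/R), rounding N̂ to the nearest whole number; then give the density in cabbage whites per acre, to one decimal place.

N̂ = 58·129/25 = 7482/25 ≈ 299.3 → 299
Density = N̂ / area = 299 / 8 ≈ 37.38 → 37.4 per acre

density ≈ 37.4 cabbage whites per acre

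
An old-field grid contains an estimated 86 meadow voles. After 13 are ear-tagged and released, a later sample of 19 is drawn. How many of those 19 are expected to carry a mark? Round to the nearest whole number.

Expected recaptures E[R] = M·C / N.
E[R] = 13 × 19 / 86 = 247 / 86 ≈ 2.9 → 3

expected recaptures ≈ 3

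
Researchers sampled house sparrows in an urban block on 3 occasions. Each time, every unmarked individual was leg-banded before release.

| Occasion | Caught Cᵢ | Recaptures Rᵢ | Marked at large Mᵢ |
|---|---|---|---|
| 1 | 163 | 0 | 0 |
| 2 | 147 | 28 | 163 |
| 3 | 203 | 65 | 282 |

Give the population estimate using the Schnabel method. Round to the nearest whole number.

N ≈ 873

Σ MᵢCᵢ = 0·163 + 163·147 + 282·203 = 0 + 23961 + 57246 = 81207
Σ Rᵢ = 0 + 28 + 65 = 93
N̂ = 81207 / 93 ≈ 873.2 → 873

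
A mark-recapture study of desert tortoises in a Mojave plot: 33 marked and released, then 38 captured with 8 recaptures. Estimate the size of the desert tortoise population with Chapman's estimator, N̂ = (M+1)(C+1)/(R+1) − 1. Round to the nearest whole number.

N ≈ 146

N̂ = (33+1)(38+1)/(8+1) − 1 = 34·39/9 − 1
= 1326/9 − 1 ≈ 147.3 − 1 ≈ 146.3 → 146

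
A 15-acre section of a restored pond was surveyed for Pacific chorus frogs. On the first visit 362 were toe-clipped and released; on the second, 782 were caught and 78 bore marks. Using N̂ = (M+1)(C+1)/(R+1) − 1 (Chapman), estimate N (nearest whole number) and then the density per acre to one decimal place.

N̂ = 363·783/79 − 1 = 284229/79 − 1 ≈ 3596.8 → 3597
Density = N̂ / area = 3597 / 15 ≈ 239.80 → 239.8 per acre

density ≈ 239.8 Pacific chorus frogs per acre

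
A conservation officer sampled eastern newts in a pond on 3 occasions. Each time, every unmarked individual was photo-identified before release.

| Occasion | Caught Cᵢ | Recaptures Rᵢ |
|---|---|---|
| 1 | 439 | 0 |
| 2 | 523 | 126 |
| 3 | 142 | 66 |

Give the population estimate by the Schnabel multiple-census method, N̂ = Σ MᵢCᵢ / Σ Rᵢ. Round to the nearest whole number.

N ≈ 1814

Marked at large before each occasion: Mᵢ = Σⱼ<ᵢ (Cⱼ − Rⱼ) → M1=0, M2=439, M3=836
Σ MᵢCᵢ = 0·439 + 439·523 + 836·142 = 0 + 229597 + 118712 = 348309
Σ Rᵢ = 0 + 126 + 66 = 192
N̂ = 348309 / 192 ≈ 1814.1 → 1814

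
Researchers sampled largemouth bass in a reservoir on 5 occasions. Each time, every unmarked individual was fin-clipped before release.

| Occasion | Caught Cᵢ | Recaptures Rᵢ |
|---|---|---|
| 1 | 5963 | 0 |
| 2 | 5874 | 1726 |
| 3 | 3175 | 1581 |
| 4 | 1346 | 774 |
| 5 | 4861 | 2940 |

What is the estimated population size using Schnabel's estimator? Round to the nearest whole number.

N ≈ 20,305

Marked at large before each occasion: Mᵢ = Σⱼ<ᵢ (Cⱼ − Rⱼ) → M1=0, M2=5963, M3=10111, M4=11705, M5=12277
Σ MᵢCᵢ = 0·5963 + 5963·5874 + 10111·3175 + 11705·1346 + 12277·4861 = 0 + 35026662 + 32102425 + 15754930 + 59678497 = 142562514
Σ Rᵢ = 0 + 1726 + 1581 + 774 + 2940 = 7021
N̂ = 142562514 / 7021 ≈ 20305.2 → 20305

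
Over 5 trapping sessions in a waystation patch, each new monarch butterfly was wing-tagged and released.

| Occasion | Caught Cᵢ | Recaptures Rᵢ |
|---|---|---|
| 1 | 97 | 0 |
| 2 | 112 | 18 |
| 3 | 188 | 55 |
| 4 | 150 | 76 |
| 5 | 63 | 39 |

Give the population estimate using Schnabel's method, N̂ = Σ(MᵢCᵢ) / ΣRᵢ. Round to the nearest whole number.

N ≈ 641

Marked at large before each occasion: Mᵢ = Σⱼ<ᵢ (Cⱼ − Rⱼ) → M1=0, M2=97, M3=191, M4=324, M5=398
Σ MᵢCᵢ = 0·97 + 97·112 + 191·188 + 324·150 + 398·63 = 0 + 10864 + 35908 + 48600 + 25074 = 120446
Σ Rᵢ = 0 + 18 + 55 + 76 + 39 = 188
N̂ = 120446 / 188 ≈ 640.7 → 641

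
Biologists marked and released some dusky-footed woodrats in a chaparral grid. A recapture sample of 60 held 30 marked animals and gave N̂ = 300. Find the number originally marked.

M = 150

From N = M·C/R: M = N·R / C = 300·30 / 60 = 9000 / 60 = 150.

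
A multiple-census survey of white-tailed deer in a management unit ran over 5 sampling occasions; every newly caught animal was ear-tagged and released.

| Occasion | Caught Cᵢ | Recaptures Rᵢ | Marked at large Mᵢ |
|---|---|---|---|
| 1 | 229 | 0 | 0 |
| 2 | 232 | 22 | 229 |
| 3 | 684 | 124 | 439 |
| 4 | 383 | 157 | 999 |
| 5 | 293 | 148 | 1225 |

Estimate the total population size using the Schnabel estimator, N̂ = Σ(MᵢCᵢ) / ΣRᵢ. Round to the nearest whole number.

Σ MᵢCᵢ = 0·229 + 229·232 + 439·684 + 999·383 + 1225·293 = 0 + 53128 + 300276 + 382617 + 358925 = 1094946
Σ Rᵢ = 0 + 22 + 124 + 157 + 148 = 451
N̂ = 1094946 / 451 ≈ 2427.8 → 2428

N ≈ 2428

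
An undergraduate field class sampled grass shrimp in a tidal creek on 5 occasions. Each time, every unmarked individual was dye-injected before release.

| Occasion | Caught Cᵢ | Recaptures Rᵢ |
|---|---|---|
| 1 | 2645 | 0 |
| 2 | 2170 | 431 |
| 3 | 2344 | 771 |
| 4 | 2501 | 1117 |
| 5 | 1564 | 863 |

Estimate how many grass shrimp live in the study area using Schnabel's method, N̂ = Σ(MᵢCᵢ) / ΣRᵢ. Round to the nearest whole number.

Marked at large before each occasion: Mᵢ = Σⱼ<ᵢ (Cⱼ − Rⱼ) → M1=0, M2=2645, M3=4384, M4=5957, M5=7341
Σ MᵢCᵢ = 0·2645 + 2645·2170 + 4384·2344 + 5957·2501 + 7341·1564 = 0 + 5739650 + 10276096 + 14898457 + 11481324 = 42395527
Σ Rᵢ = 0 + 431 + 771 + 1117 + 863 = 3182
N̂ = 42395527 / 3182 ≈ 13323.5 → 13324

N ≈ 13,324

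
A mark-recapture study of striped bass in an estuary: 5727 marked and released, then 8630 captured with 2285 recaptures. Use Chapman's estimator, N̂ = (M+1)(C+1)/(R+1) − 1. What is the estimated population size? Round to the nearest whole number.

N ≈ 21,626

N̂ = (5727+1)(8630+1)/(2285+1) − 1 = 5728·8631/2286 − 1
= 49438368/2286 − 1 ≈ 21626.6 − 1 ≈ 21625.6 → 21626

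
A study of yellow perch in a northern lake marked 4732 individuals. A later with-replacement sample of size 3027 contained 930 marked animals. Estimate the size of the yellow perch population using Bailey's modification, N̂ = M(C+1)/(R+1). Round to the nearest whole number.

N̂ = 4732·(3027+1)/(930+1) = 4732·3028/931 = 14328496/931 ≈ 15390.4 → 15390

N ≈ 15,390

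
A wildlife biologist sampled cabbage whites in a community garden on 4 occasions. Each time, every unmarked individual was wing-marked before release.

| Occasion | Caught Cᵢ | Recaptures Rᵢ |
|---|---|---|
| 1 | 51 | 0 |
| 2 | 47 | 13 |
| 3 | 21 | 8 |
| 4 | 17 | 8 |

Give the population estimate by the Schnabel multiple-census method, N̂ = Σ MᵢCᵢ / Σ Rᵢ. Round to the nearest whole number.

N ≈ 202

Marked at large before each occasion: Mᵢ = Σⱼ<ᵢ (Cⱼ − Rⱼ) → M1=0, M2=51, M3=85, M4=98
Σ MᵢCᵢ = 0·51 + 51·47 + 85·21 + 98·17 = 0 + 2397 + 1785 + 1666 = 5848
Σ Rᵢ = 0 + 13 + 8 + 8 = 29
N̂ = 5848 / 29 ≈ 201.7 → 202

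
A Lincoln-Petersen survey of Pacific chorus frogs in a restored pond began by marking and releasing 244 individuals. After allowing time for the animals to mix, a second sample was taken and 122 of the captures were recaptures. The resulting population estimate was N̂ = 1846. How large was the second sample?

From N = M·C/R: C = N·R / M = 1846·122 / 244 = 225212 / 244 = 923.

C = 923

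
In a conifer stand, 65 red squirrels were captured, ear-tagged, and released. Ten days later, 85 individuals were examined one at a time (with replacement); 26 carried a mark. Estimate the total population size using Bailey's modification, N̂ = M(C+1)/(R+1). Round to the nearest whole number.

N̂ = 65·(85+1)/(26+1) = 65·86/27 = 5590/27 ≈ 207.0 → 207

N ≈ 207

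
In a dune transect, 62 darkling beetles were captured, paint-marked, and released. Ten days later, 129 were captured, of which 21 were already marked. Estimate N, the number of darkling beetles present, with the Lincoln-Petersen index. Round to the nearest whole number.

N ≈ 381

The marked fraction in the recapture sample should equal the marked fraction in the population: 21/129 = 62/N.
N = (62 × 129) / 21 = 7998 / 21 ≈ 380.9 → 381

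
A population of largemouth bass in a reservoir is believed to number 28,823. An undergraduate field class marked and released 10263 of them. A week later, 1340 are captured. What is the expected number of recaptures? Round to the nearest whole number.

The marked fraction of the population is 10263/28823, so in a sample of 1340 expect C·(M/N) marked.
E[R] = 10263 × 1340 / 28823 = 13752420 / 28823 ≈ 477.1 → 477

expected recaptures ≈ 477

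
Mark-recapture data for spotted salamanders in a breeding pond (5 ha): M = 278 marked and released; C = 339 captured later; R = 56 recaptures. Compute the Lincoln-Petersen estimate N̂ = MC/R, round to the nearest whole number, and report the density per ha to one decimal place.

N̂ = 278·339/56 = 94242/56 ≈ 1682.9 → 1683
Density = N̂ / area = 1683 / 5 ≈ 336.60 → 336.6 per ha

density ≈ 336.6 spotted salamanders per ha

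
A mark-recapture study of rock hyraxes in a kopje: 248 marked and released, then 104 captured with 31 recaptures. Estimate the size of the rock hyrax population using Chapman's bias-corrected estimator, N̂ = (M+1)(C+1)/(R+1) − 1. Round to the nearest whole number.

N̂ = (248+1)(104+1)/(31+1) − 1 = 249·105/32 − 1
= 26145/32 − 1 ≈ 817.0 − 1 ≈ 816.0 → 816

N ≈ 816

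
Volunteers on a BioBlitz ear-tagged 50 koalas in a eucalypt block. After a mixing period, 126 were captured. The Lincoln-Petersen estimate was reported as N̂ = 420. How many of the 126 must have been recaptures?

From N = M·C/R: R = M·C / N = 50·126 / 420 = 6300 / 420 = 15.

R = 15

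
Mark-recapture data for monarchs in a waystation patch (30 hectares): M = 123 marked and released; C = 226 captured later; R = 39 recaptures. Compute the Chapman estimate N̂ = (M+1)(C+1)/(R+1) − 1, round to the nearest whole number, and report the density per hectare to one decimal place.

density ≈ 23.4 monarchs per hectare

N̂ = 124·227/40 − 1 = 28148/40 − 1 ≈ 702.7 → 703
Density = N̂ / area = 703 / 30 ≈ 23.43 → 23.4 per hectare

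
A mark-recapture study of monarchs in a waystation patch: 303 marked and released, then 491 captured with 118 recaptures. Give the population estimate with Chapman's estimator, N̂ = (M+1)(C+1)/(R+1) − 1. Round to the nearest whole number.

N ≈ 1256

N̂ = (303+1)(491+1)/(118+1) − 1 = 304·492/119 − 1
= 149568/119 − 1 ≈ 1256.9 − 1 ≈ 1255.9 → 1256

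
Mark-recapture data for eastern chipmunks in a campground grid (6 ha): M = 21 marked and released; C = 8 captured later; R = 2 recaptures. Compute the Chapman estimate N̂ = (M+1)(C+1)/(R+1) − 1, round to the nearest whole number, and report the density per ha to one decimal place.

density ≈ 10.8 eastern chipmunks per ha

N̂ = 22·9/3 − 1 = 198/3 − 1 = 65
Density = N̂ / area = 65 / 6 ≈ 10.83 → 10.8 per ha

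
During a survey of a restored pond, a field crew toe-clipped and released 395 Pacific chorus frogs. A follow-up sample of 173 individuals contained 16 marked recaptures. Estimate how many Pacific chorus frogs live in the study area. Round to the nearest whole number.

If marked individuals mix randomly, R/C ≈ M/N, giving N ≈ M·C/R.
N = (395 × 173) / 16 = 68335 / 16 ≈ 4270.9 → 4271

N ≈ 4271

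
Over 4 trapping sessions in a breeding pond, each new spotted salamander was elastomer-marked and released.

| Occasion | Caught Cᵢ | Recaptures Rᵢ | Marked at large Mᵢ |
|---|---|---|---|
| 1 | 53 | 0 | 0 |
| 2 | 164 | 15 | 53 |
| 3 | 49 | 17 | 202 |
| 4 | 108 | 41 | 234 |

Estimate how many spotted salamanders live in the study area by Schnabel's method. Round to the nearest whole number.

N ≈ 601

Σ MᵢCᵢ = 0·53 + 53·164 + 202·49 + 234·108 = 0 + 8692 + 9898 + 25272 = 43862
Σ Rᵢ = 0 + 15 + 17 + 41 = 73
N̂ = 43862 / 73 ≈ 600.8 → 601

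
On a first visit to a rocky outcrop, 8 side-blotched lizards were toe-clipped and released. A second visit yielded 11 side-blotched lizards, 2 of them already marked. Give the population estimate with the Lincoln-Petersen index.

N = 44

N = (8 × 11) / 2 = 88 / 2 = 44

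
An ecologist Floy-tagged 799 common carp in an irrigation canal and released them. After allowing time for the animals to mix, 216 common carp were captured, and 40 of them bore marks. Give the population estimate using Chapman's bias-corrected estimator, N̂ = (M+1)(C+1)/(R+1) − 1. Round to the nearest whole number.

N̂ = (799+1)(216+1)/(40+1) − 1 = 800·217/41 − 1
= 173600/41 − 1 ≈ 4234.1 − 1 ≈ 4233.1 → 4233

N ≈ 4233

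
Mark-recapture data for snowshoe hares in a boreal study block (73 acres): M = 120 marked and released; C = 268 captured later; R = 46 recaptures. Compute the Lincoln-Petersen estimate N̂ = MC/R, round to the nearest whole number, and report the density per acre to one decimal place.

density ≈ 9.6 snowshoe hares per acre

N̂ = 120·268/46 = 32160/46 ≈ 699.1 → 699
Density = N̂ / area = 699 / 73 ≈ 9.58 → 9.6 per acre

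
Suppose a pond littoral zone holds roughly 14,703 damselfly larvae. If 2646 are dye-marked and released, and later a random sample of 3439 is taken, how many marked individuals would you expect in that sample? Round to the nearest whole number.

The marked fraction of the population is 2646/14703, so in a sample of 3439 expect C·(M/N) marked.
E[R] = 2646 × 3439 / 14703 = 9099594 / 14703 ≈ 618.9 → 619

expected recaptures ≈ 619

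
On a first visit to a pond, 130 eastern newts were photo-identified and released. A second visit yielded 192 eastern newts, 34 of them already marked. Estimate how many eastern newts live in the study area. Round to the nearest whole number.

N ≈ 734

N = (130 × 192) / 34 = 24960 / 34 ≈ 734.1 → 734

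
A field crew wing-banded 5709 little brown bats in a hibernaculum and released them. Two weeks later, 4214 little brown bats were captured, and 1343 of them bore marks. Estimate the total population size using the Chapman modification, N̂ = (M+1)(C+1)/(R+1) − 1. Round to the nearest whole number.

N ≈ 17,906

N̂ = (5709+1)(4214+1)/(1343+1) − 1 = 5710·4215/1344 − 1
= 24067650/1344 − 1 ≈ 17907.48 − 1 ≈ 17906.48 → 17906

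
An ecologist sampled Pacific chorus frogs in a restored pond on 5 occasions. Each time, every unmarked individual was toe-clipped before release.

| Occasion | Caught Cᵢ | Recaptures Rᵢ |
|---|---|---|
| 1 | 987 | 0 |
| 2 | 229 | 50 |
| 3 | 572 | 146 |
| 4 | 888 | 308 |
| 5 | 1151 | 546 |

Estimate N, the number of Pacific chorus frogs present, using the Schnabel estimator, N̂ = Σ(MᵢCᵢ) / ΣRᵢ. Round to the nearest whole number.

Marked at large before each occasion: Mᵢ = Σⱼ<ᵢ (Cⱼ − Rⱼ) → M1=0, M2=987, M3=1166, M4=1592, M5=2172
Σ MᵢCᵢ = 0·987 + 987·229 + 1166·572 + 1592·888 + 2172·1151 = 0 + 226023 + 666952 + 1413696 + 2499972 = 4806643
Σ Rᵢ = 0 + 50 + 146 + 308 + 546 = 1050
N̂ = 4806643 / 1050 ≈ 4577.8 → 4578

N ≈ 4578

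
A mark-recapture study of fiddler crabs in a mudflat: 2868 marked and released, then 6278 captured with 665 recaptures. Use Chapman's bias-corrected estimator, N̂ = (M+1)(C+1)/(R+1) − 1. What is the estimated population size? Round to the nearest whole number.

N ≈ 27,048

N̂ = (2868+1)(6278+1)/(665+1) − 1 = 2869·6279/666 − 1
= 18014451/666 − 1 ≈ 27048.7 − 1 ≈ 27047.7 → 27048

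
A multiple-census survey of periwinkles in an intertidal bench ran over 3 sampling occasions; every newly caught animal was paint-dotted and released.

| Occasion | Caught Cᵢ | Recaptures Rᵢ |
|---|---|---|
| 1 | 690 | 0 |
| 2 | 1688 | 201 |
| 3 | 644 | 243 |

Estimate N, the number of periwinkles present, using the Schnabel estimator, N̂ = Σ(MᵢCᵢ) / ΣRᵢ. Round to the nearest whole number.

Marked at large before each occasion: Mᵢ = Σⱼ<ᵢ (Cⱼ − Rⱼ) → M1=0, M2=690, M3=2177
Σ MᵢCᵢ = 0·690 + 690·1688 + 2177·644 = 0 + 1164720 + 1401988 = 2566708
Σ Rᵢ = 0 + 201 + 243 = 444
N̂ = 2566708 / 444 ≈ 5780.9 → 5781

N ≈ 5781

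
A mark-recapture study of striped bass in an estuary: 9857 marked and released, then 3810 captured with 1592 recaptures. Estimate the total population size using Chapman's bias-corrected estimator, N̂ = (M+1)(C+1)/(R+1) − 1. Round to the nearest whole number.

N̂ = (9857+1)(3810+1)/(1592+1) − 1 = 9858·3811/1593 − 1
= 37568838/1593 − 1 ≈ 23583.7 − 1 ≈ 23582.7 → 23583

N ≈ 23,583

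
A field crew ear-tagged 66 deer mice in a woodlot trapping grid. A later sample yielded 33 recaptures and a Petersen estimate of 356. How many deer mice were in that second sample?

From N = M·C/R: C = N·R / M = 356·33 / 66 = 11748 / 66 = 178.

C = 178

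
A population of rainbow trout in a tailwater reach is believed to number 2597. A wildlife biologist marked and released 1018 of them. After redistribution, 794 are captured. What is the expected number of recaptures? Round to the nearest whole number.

Expected recaptures E[R] = M·C / N.
E[R] = 1018 × 794 / 2597 = 808292 / 2597 ≈ 311.2 → 311

expected recaptures ≈ 311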